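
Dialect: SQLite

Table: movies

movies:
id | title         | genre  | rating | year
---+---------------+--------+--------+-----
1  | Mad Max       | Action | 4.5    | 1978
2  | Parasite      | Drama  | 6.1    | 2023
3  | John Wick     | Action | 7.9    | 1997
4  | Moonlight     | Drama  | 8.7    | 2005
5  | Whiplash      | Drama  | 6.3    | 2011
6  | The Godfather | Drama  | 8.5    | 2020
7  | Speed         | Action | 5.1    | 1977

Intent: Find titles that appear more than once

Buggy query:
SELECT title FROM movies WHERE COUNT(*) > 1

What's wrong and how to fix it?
Bug: COUNT(*) is an aggregate and cannot be used in WHERE

Fix: Group first, then use HAVING for the count condition

Corrected query:
SELECT title FROM movies GROUP BY title HAVING COUNT(*) > 1

Result:
(no rows)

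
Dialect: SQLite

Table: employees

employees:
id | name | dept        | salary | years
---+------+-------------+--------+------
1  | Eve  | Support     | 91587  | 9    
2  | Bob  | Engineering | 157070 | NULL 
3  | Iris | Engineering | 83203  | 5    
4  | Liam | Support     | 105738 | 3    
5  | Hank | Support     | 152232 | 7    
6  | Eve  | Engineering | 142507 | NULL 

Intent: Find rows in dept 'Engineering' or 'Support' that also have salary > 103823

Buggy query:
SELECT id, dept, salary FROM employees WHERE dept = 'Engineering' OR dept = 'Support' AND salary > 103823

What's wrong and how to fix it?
Bug: AND binds tighter than OR, so this parses as dept = 'Engineering' OR (dept = 'Support' AND salary > 103823)

Fix: Add parentheses around the OR so the AND applies to both alternatives

Corrected query:
SELECT id, dept, salary FROM employees WHERE (dept = 'Engineering' OR dept = 'Support') AND salary > 103823

Result:
id | dept        | salary
---+-------------+-------
2  | Engineering | 157070
4  | Support     | 105738
5  | Support     | 152232
6  | Engineering | 142507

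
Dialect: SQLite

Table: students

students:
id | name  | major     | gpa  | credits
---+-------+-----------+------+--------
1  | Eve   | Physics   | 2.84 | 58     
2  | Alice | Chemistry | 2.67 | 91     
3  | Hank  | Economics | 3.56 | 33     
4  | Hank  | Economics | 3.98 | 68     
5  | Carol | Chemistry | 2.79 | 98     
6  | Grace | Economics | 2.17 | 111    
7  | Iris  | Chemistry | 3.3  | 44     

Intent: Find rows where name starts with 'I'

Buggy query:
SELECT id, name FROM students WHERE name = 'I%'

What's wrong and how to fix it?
Bug: '=' compares the literal string including the % character; pattern matching needs LIKE

Fix: Use LIKE for wildcard pattern matching

Corrected query:
SELECT id, name FROM students WHERE name LIKE 'I%'

Result:
id | name
---+-----
7  | Iris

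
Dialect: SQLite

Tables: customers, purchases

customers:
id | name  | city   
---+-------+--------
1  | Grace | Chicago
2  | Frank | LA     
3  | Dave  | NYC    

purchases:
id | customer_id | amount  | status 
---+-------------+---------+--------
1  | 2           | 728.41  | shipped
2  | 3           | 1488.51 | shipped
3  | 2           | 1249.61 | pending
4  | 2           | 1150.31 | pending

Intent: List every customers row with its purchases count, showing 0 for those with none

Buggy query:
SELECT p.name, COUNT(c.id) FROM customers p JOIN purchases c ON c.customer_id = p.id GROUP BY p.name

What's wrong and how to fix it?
Bug: An inner join excludes parents with zero children

Fix: Use LEFT JOIN so parents without children still appear (COUNT(c.id) gives 0)

Corrected query:
SELECT p.name, COUNT(c.id) FROM customers p LEFT JOIN purchases c ON c.customer_id = p.id GROUP BY p.name

Result:
name  | COUNT(c.id)
------+------------
Dave  | 1          
Frank | 3          
Grace | 0          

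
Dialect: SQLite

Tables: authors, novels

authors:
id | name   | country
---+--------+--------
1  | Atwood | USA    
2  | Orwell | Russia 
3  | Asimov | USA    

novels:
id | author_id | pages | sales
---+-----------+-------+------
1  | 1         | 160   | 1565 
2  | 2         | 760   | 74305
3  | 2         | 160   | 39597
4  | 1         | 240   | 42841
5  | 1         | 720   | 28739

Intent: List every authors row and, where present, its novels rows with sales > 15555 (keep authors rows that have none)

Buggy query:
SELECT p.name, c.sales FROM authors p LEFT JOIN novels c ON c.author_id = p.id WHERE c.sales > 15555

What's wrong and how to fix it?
Bug: A WHERE condition on the right-hand table after LEFT JOIN drops unmatched parents

Fix: Move the right-table condition into the ON clause so unmatched parents are kept

Corrected query:
SELECT p.name, c.sales FROM authors p LEFT JOIN novels c ON c.author_id = p.id AND c.sales > 15555

Result:
name   | sales
-------+------
Atwood | 28739
Atwood | 42841
Orwell | 39597
Orwell | 74305
Asimov | NULL 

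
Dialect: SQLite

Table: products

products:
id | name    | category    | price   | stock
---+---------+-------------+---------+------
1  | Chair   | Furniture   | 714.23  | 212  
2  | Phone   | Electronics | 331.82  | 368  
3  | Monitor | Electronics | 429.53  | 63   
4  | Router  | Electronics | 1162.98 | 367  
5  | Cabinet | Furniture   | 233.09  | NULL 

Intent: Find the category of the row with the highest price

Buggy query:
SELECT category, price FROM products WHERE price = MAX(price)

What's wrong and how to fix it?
Bug: WHERE is evaluated per row; an aggregate over the whole table isn't defined there

Fix: Wrap MAX in a scalar subquery so WHERE compares against a single value

Corrected query:
SELECT category, price FROM products WHERE price = (SELECT MAX(price) FROM products)

Result:
category    | price  
------------+--------
Electronics | 1162.98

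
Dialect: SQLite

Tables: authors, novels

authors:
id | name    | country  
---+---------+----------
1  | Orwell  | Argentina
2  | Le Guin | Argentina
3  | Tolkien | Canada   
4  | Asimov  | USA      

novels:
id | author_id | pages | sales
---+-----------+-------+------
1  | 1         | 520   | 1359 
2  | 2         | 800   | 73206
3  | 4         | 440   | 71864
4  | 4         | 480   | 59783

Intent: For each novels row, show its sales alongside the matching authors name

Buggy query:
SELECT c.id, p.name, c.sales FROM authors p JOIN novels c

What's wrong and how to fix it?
Bug: Missing join condition: each novels row is matched to all authors rows instead of just its own

Fix: Add ON c.author_id = p.id to the JOIN

Corrected query:
SELECT c.id, p.name, c.sales FROM authors p JOIN novels c ON c.author_id = p.id

Result:
id | name    | sales
---+---------+------
1  | Orwell  | 1359 
2  | Le Guin | 73206
3  | Asimov  | 71864
4  | Asimov  | 59783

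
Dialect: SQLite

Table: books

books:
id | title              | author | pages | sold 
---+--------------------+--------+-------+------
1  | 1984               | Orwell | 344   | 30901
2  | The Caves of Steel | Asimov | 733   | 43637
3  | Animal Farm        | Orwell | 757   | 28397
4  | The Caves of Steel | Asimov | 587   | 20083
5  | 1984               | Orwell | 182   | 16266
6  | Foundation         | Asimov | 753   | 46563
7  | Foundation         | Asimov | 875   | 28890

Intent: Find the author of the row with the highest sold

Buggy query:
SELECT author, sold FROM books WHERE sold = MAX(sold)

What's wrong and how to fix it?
Bug: WHERE is evaluated per row; an aggregate over the whole table isn't defined there

Fix: Use a subquery: WHERE sold = (SELECT MAX(sold) FROM books)

Corrected query:
SELECT author, sold FROM books WHERE sold = (SELECT MAX(sold) FROM books)

Result:
author | sold 
-------+------
Asimov | 46563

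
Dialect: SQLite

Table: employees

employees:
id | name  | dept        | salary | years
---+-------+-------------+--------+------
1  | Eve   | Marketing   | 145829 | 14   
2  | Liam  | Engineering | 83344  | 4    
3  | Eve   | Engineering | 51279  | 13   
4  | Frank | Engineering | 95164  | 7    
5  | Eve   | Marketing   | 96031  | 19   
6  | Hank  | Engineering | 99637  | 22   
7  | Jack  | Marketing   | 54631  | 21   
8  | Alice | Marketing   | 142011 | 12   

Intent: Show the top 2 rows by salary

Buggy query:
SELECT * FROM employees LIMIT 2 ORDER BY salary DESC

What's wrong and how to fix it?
Bug: LIMIT must come after ORDER BY

Fix: Sort with ORDER BY, then apply LIMIT

Corrected query:
SELECT * FROM employees ORDER BY salary DESC LIMIT 2

Result:
id | name  | dept      | salary | years
---+-------+-----------+--------+------
1  | Eve   | Marketing | 145829 | 14   
8  | Alice | Marketing | 142011 | 12   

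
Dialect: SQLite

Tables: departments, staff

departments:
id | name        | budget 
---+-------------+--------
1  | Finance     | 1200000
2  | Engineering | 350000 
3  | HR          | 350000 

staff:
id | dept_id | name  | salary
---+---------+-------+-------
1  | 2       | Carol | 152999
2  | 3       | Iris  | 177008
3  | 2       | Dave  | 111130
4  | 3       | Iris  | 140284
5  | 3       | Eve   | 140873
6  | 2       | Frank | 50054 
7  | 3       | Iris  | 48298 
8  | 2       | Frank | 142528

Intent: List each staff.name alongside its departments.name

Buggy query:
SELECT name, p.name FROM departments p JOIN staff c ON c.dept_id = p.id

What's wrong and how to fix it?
Bug: Both tables have a 'name' column; the unqualified reference is ambiguous

Fix: Qualify the column with its table alias (c.name)

Corrected query:
SELECT c.name, p.name FROM departments p JOIN staff c ON c.dept_id = p.id

Result:
name  | name       
------+------------
Carol | Engineering
Iris  | HR         
Dave  | Engineering
Iris  | HR         
Eve   | HR         
Frank | Engineering
Iris  | HR         
Frank | Engineering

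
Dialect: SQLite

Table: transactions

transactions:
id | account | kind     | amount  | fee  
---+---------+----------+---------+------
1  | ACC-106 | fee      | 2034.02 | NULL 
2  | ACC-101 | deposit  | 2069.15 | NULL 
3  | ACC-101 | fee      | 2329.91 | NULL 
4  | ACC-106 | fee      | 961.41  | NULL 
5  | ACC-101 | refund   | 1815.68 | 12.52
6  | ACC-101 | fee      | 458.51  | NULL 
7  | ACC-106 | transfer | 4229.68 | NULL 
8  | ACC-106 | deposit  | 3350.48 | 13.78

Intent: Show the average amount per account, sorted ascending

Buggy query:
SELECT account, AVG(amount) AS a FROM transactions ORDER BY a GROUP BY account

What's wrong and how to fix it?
Bug: ORDER BY appears before GROUP BY; SQL clause order requires GROUP BY first

Fix: Reorder: SELECT … FROM … GROUP BY … ORDER BY …

Corrected query:
SELECT account, AVG(amount) AS a FROM transactions GROUP BY account ORDER BY a

Result:
account | a        
--------+----------
ACC-101 | 1668.3125
ACC-106 | 2643.8975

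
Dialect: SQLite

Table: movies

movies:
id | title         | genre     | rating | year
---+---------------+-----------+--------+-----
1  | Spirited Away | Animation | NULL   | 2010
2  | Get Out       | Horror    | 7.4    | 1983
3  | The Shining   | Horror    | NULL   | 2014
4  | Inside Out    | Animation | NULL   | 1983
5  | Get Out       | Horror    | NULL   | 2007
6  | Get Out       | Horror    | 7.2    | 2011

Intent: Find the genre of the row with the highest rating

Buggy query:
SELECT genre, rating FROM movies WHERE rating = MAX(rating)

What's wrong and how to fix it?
Bug: WHERE is evaluated per row; an aggregate over the whole table isn't defined there

Fix: Wrap MAX in a scalar subquery so WHERE compares against a single value

Corrected query:
SELECT genre, rating FROM movies WHERE rating = (SELECT MAX(rating) FROM movies)

Result:
genre  | rating
-------+-------
Horror | 7.4   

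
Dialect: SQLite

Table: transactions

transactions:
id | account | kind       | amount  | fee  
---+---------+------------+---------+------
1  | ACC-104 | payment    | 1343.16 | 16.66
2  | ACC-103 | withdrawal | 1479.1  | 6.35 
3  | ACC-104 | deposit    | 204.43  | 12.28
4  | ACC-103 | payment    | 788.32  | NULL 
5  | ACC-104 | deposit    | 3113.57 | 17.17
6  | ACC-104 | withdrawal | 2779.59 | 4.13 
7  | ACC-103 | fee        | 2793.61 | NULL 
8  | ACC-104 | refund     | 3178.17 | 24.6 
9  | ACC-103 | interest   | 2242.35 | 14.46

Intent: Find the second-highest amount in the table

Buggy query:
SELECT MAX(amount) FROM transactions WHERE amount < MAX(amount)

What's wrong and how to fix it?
Bug: MAX(amount) on the right of the comparison is an aggregate-in-WHERE error

Fix: Put the inner MAX in a scalar subquery

Corrected query:
SELECT MAX(amount) FROM transactions WHERE amount < (SELECT MAX(amount) FROM transactions)

Result:
MAX(amount)
-----------
3113.57    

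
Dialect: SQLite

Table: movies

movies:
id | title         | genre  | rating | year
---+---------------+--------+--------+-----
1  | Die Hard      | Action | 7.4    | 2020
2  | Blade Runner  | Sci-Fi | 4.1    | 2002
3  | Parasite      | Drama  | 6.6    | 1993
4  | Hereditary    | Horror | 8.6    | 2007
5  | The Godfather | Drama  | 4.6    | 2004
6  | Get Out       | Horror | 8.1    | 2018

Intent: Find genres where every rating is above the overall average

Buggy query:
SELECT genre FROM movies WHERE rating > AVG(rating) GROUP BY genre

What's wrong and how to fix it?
Bug: WHERE evaluates per row before aggregation, so AVG() is unavailable

Fix: Use a subquery for AVG and a HAVING MIN(...) filter so the condition holds for every row in the group

Corrected query:
SELECT genre FROM movies GROUP BY genre HAVING MIN(rating) > (SELECT AVG(rating) FROM movies)

Result:
genre 
------
Action
Horror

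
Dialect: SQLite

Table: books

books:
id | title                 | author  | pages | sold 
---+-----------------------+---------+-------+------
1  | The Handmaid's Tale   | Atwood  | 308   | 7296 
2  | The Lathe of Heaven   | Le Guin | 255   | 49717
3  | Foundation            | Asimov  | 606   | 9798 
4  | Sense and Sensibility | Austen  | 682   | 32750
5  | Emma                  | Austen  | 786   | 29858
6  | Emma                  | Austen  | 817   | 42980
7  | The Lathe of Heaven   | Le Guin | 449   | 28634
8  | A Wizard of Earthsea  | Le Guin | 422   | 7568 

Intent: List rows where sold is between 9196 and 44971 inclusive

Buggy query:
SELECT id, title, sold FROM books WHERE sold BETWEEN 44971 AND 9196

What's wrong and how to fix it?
Bug: The bounds are reversed; BETWEEN a AND b requires a <= b to match anything

Fix: Swap the bounds so the smaller value comes first

Corrected query:
SELECT id, title, sold FROM books WHERE sold BETWEEN 9196 AND 44971

Result:
id | title                 | sold 
---+-----------------------+------
3  | Foundation            | 9798 
4  | Sense and Sensibility | 32750
5  | Emma                  | 29858
6  | Emma                  | 42980
7  | The Lathe of Heaven   | 28634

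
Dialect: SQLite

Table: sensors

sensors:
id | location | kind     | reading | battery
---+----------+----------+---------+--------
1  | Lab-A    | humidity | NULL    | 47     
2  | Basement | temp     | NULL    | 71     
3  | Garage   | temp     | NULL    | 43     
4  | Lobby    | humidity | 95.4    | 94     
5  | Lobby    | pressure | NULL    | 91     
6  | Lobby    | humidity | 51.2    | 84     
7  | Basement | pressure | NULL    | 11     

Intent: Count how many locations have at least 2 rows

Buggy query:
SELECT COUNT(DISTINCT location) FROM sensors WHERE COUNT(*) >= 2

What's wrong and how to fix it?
Bug: COUNT(*) cannot appear in WHERE; the per-group count doesn't exist yet

Fix: Use a subquery that GROUPs and filters with HAVING, then count its rows

Corrected query:
SELECT COUNT(*) FROM (SELECT location FROM sensors GROUP BY location HAVING COUNT(*) >= 2)

Result:
COUNT(*)
--------
2       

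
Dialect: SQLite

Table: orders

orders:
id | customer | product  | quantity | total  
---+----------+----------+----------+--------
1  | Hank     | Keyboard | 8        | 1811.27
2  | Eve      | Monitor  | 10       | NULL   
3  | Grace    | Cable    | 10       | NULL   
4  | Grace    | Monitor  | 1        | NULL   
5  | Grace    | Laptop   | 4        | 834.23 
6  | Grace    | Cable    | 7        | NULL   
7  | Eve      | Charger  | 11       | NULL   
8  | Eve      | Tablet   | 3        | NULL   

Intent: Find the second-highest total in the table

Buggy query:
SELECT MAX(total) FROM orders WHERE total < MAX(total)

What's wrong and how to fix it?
Bug: The inner MAX is an aggregate inside WHERE, which is not allowed

Fix: Put the inner MAX in a scalar subquery

Corrected query:
SELECT MAX(total) FROM orders WHERE total < (SELECT MAX(total) FROM orders)

Result:
MAX(total)
----------
834.23    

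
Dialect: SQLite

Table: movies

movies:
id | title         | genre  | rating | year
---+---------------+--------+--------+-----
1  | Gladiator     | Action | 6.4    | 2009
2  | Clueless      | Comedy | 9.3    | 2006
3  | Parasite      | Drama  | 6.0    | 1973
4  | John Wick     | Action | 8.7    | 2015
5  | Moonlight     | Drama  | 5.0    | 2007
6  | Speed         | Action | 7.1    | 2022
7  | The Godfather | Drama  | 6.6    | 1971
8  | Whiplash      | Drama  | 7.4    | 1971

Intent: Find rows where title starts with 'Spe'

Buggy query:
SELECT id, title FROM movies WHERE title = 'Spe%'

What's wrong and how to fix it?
Bug: '=' compares the literal string including the % character; pattern matching needs LIKE

Fix: Use LIKE for wildcard pattern matching

Corrected query:
SELECT id, title FROM movies WHERE title LIKE 'Spe%'

Result:
id | title
---+------
6  | Speed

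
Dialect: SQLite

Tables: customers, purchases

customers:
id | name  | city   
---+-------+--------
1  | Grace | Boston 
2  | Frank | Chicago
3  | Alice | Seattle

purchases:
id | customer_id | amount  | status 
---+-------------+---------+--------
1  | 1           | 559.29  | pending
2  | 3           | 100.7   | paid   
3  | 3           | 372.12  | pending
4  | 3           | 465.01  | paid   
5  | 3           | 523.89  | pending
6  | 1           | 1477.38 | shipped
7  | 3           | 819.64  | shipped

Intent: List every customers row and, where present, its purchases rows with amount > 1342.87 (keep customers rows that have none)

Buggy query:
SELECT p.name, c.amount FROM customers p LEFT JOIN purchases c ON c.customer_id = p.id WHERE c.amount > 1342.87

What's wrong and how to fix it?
Bug: Filtering c.amount in WHERE discards the NULL rows produced by LEFT JOIN, turning it into an inner join

Fix: Put 'c.amount > 1342.87' in the JOIN's ON clause instead of WHERE

Corrected query:
SELECT p.name, c.amount FROM customers p LEFT JOIN purchases c ON c.customer_id = p.id AND c.amount > 1342.87

Result:
name  | amount 
------+--------
Grace | 1477.38
Frank | NULL   
Alice | NULL   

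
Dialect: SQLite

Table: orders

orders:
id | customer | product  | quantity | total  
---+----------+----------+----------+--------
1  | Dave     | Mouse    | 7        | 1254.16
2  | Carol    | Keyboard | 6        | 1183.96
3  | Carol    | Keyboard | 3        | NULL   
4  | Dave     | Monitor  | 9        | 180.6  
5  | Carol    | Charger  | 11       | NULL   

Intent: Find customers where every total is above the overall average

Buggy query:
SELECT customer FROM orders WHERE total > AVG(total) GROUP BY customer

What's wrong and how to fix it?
Bug: AVG() is an aggregate; it can't sit directly in WHERE

Fix: Use a subquery for AVG and a HAVING MIN(...) filter so the condition holds for every row in the group

Corrected query:
SELECT customer FROM orders GROUP BY customer HAVING MIN(total) > (SELECT AVG(total) FROM orders)

Result:
customer
--------
Carol   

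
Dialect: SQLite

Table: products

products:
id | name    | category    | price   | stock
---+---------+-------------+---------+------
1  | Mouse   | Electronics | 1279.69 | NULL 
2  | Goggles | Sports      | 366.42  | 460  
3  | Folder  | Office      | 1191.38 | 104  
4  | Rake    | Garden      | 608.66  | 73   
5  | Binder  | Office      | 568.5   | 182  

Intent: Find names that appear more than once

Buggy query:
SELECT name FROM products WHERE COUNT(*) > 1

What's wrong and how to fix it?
Bug: COUNT(*) is an aggregate and cannot be used in WHERE

Fix: Group first, then use HAVING for the count condition

Corrected query:
SELECT name FROM products GROUP BY name HAVING COUNT(*) > 1

Result:
(no rows)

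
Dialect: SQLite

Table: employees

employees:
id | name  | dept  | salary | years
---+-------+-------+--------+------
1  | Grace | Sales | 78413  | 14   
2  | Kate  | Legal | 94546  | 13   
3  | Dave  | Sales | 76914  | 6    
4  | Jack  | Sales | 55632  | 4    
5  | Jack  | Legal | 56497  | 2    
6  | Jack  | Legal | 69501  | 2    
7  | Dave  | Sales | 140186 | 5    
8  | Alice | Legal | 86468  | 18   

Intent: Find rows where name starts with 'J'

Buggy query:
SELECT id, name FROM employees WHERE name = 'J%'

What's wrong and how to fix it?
Bug: '=' compares the literal string including the % character; pattern matching needs LIKE

Fix: Use LIKE for wildcard pattern matching

Corrected query:
SELECT id, name FROM employees WHERE name LIKE 'J%'

Result:
id | name
---+-----
4  | Jack
5  | Jack
6  | Jack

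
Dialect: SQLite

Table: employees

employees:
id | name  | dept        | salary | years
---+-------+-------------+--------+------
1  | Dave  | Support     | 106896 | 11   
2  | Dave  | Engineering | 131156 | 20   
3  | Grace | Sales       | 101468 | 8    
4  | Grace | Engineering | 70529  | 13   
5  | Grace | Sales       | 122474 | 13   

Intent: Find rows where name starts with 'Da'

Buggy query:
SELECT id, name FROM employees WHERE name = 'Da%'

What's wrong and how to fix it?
Bug: Wildcards only work with LIKE; '=' treats '%' as a literal character

Fix: Replace '=' with LIKE so 'Da%' is treated as a pattern

Corrected query:
SELECT id, name FROM employees WHERE name LIKE 'Da%'

Result:
id | name
---+-----
1  | Dave
2  | Dave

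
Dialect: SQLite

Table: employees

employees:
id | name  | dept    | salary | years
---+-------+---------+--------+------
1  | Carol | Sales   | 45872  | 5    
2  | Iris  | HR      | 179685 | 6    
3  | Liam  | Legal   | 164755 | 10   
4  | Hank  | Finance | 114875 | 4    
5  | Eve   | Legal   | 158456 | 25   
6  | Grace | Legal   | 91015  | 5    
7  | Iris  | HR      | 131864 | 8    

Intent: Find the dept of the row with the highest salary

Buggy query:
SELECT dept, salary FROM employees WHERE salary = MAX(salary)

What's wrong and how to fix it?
Bug: MAX(salary) is an aggregate and cannot be used directly in WHERE

Fix: Use a subquery: WHERE salary = (SELECT MAX(salary) FROM employees)

Corrected query:
SELECT dept, salary FROM employees WHERE salary = (SELECT MAX(salary) FROM employees)

Result:
dept | salary
-----+-------
HR   | 179685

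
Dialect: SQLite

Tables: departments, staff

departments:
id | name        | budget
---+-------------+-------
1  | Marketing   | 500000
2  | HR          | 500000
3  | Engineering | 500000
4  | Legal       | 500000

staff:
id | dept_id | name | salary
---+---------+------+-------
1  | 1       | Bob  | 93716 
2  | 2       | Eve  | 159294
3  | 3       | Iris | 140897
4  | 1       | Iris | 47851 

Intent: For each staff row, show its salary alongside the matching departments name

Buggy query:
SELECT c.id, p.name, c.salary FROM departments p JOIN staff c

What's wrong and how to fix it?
Bug: Missing join condition: each staff row is matched to all departments rows instead of just its own

Fix: Add ON c.dept_id = p.id to the JOIN

Corrected query:
SELECT c.id, p.name, c.salary FROM departments p JOIN staff c ON c.dept_id = p.id

Result:
id | name        | salary
---+-------------+-------
1  | Marketing   | 93716 
2  | HR          | 159294
3  | Engineering | 140897
4  | Marketing   | 47851 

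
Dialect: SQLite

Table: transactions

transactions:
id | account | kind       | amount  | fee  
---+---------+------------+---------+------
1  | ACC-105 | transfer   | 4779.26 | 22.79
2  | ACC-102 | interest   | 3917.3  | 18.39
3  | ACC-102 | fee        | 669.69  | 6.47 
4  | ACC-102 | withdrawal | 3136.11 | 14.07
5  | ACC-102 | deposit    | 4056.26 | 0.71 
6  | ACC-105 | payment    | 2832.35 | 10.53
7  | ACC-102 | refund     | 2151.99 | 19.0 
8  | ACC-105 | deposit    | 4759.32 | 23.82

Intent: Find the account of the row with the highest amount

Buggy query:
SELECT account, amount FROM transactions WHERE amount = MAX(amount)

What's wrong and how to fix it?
Bug: WHERE is evaluated per row; an aggregate over the whole table isn't defined there

Fix: Use a subquery: WHERE amount = (SELECT MAX(amount) FROM transactions)

Corrected query:
SELECT account, amount FROM transactions WHERE amount = (SELECT MAX(amount) FROM transactions)

Result:
account | amount 
--------+--------
ACC-105 | 4779.26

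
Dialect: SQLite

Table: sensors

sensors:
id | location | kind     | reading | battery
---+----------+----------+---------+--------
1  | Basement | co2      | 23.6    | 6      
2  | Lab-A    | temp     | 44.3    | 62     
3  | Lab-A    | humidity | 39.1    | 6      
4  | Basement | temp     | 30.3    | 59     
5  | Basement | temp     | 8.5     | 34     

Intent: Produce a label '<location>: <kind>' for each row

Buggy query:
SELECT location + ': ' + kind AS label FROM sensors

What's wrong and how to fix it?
Bug: SQLite uses || for string concatenation; + coerces text to numbers (yielding 0)

Fix: Use the || operator for string concatenation

Corrected query:
SELECT location || ': ' || kind AS label FROM sensors

Result:
label          
---------------
Basement: co2  
Lab-A: temp    
Lab-A: humidity
Basement: temp 
Basement: temp 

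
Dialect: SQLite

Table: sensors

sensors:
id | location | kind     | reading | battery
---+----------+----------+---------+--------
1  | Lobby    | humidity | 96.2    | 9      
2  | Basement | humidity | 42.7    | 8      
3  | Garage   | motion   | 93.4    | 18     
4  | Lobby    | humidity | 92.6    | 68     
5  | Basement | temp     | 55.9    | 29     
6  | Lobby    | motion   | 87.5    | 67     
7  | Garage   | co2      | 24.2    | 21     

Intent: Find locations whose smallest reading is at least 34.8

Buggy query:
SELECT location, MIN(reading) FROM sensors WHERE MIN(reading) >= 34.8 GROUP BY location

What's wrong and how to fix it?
Bug: MIN() in WHERE is a misuse of aggregate

Fix: Use HAVING for the per-group MIN condition

Corrected query:
SELECT location, MIN(reading) FROM sensors GROUP BY location HAVING MIN(reading) >= 34.8

Result:
location | MIN(reading)
---------+-------------
Basement | 42.7        
Lobby    | 87.5        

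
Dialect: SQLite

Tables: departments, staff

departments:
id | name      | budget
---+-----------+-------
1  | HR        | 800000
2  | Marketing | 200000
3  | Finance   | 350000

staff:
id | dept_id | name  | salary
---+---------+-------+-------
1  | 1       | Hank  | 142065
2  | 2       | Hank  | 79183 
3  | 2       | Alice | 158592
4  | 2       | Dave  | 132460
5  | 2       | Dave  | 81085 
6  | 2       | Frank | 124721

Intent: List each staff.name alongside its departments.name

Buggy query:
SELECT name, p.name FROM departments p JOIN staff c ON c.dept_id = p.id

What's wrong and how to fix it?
Bug: Both tables have a 'name' column; the unqualified reference is ambiguous

Fix: Prefix ambiguous columns with the table alias

Corrected query:
SELECT c.name, p.name FROM departments p JOIN staff c ON c.dept_id = p.id

Result:
name  | name     
------+----------
Hank  | HR       
Hank  | Marketing
Alice | Marketing
Dave  | Marketing
Dave  | Marketing
Frank | Marketing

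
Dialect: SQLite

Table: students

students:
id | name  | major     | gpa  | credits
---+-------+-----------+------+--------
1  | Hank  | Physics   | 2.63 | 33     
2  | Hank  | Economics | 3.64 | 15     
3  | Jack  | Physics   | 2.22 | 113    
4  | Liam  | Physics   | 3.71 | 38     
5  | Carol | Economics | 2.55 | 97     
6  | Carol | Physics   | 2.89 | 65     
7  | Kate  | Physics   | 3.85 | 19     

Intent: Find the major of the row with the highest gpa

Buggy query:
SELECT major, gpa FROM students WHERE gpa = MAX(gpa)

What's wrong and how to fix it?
Bug: MAX(gpa) is an aggregate and cannot be used directly in WHERE

Fix: Wrap MAX in a scalar subquery so WHERE compares against a single value

Corrected query:
SELECT major, gpa FROM students WHERE gpa = (SELECT MAX(gpa) FROM students)

Result:
major   | gpa 
--------+-----
Physics | 3.85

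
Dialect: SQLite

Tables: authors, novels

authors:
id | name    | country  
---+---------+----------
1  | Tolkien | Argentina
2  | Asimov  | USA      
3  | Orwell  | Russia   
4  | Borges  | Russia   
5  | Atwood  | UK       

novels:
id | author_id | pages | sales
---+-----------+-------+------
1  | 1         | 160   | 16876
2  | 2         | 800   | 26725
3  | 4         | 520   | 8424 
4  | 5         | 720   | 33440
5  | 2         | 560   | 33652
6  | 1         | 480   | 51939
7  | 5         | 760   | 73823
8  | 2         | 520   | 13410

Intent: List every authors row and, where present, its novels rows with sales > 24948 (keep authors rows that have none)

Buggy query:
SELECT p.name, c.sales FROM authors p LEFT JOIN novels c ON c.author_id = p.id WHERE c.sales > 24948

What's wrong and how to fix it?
Bug: Filtering c.sales in WHERE discards the NULL rows produced by LEFT JOIN, turning it into an inner join

Fix: Move the right-table condition into the ON clause so unmatched parents are kept

Corrected query:
SELECT p.name, c.sales FROM authors p LEFT JOIN novels c ON c.author_id = p.id AND c.sales > 24948

Result:
name    | sales
--------+------
Tolkien | 51939
Asimov  | 26725
Asimov  | 33652
Orwell  | NULL 
Borges  | NULL 
Atwood  | 33440
Atwood  | 73823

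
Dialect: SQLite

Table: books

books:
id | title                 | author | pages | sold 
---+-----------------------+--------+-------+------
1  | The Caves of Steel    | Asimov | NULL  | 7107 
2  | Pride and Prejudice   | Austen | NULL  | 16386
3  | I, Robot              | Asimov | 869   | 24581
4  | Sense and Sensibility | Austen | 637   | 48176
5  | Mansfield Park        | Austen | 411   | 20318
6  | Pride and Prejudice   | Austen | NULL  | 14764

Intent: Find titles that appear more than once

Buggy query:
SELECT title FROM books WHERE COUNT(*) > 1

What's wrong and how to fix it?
Bug: WHERE can't reference COUNT(*); aggregates are computed after WHERE

Fix: Group first, then use HAVING for the count condition

Corrected query:
SELECT title FROM books GROUP BY title HAVING COUNT(*) > 1

Result:
title              
-------------------
Pride and Prejudice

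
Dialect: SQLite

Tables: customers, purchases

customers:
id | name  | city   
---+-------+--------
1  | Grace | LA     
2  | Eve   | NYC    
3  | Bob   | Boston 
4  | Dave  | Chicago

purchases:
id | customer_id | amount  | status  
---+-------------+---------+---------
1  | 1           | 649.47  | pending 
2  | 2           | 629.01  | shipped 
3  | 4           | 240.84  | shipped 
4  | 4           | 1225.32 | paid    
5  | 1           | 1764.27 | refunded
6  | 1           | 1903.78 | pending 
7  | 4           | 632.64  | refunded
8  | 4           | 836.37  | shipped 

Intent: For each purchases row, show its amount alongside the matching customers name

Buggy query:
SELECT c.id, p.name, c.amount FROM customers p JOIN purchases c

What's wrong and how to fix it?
Bug: JOIN with no ON clause produces a cartesian product; every purchases row pairs with every customers row

Fix: Specify the join condition linking the foreign key to the parent id

Corrected query:
SELECT c.id, p.name, c.amount FROM customers p JOIN purchases c ON c.customer_id = p.id

Result:
id | name  | amount 
---+-------+--------
1  | Grace | 649.47 
2  | Eve   | 629.01 
3  | Dave  | 240.84 
4  | Dave  | 1225.32
5  | Grace | 1764.27
6  | Grace | 1903.78
7  | Dave  | 632.64 
8  | Dave  | 836.37 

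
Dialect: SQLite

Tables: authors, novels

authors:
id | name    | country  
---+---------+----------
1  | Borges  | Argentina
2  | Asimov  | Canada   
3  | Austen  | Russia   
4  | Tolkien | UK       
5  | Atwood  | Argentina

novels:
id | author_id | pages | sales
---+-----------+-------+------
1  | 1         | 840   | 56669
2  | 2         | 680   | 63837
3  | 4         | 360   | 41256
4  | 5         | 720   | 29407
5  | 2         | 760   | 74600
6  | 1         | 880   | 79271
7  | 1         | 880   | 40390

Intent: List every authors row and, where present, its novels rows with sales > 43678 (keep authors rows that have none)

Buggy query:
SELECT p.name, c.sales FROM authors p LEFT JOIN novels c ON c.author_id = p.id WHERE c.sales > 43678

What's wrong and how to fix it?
Bug: A WHERE condition on the right-hand table after LEFT JOIN drops unmatched parents

Fix: Move the right-table condition into the ON clause so unmatched parents are kept

Corrected query:
SELECT p.name, c.sales FROM authors p LEFT JOIN novels c ON c.author_id = p.id AND c.sales > 43678

Result:
name    | sales
--------+------
Borges  | 56669
Borges  | 79271
Asimov  | 63837
Asimov  | 74600
Austen  | NULL 
Tolkien | NULL 
Atwood  | NULL 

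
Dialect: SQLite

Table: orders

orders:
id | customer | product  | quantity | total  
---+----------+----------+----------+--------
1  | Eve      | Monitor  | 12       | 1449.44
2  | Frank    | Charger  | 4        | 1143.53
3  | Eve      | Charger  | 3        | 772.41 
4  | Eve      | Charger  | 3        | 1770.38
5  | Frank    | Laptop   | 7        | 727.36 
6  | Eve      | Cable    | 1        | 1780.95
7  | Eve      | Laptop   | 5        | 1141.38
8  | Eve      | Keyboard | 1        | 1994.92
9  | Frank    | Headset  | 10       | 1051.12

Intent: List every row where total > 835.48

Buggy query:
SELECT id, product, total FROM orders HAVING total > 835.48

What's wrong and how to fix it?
Bug: This is a non-aggregate query (no GROUP BY, no aggregates), so in SQLite the HAVING clause is invalid here; a row-level condition belongs in WHERE

Fix: Use WHERE for row-level filtering

Corrected query:
SELECT id, product, total FROM orders WHERE total > 835.48

Result:
id | product  | total  
---+----------+--------
1  | Monitor  | 1449.44
2  | Charger  | 1143.53
4  | Charger  | 1770.38
6  | Cable    | 1780.95
7  | Laptop   | 1141.38
8  | Keyboard | 1994.92
9  | Headset  | 1051.12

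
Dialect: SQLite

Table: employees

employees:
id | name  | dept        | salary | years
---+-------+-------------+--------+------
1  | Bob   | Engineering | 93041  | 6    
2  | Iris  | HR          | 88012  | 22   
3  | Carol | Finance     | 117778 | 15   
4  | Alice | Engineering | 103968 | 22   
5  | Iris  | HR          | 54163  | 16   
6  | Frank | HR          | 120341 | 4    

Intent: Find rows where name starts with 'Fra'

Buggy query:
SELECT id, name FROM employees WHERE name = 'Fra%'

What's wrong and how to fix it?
Bug: '=' compares the literal string including the % character; pattern matching needs LIKE

Fix: Replace '=' with LIKE so 'Fra%' is treated as a pattern

Corrected query:
SELECT id, name FROM employees WHERE name LIKE 'Fra%'

Result:
id | name 
---+------
6  | Frank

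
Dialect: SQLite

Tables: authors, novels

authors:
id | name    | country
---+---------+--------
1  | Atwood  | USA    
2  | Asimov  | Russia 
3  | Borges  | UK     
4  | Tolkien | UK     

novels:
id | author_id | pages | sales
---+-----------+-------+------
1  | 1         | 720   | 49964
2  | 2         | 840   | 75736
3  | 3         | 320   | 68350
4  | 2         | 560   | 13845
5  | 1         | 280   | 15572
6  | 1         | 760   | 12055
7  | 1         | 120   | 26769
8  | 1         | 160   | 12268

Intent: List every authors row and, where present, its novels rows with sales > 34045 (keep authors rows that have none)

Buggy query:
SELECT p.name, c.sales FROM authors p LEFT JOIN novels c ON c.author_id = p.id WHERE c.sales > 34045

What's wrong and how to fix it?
Bug: Filtering c.sales in WHERE discards the NULL rows produced by LEFT JOIN, turning it into an inner join

Fix: Put 'c.sales > 34045' in the JOIN's ON clause instead of WHERE

Corrected query:
SELECT p.name, c.sales FROM authors p LEFT JOIN novels c ON c.author_id = p.id AND c.sales > 34045

Result:
name    | sales
--------+------
Atwood  | 49964
Asimov  | 75736
Borges  | 68350
Tolkien | NULL 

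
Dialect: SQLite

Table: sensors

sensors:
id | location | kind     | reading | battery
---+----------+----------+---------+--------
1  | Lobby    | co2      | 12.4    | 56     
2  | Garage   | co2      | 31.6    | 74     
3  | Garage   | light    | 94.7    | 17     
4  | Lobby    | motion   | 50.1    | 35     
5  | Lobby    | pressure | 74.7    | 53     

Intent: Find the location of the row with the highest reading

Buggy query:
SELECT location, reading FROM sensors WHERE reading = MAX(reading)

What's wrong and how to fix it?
Bug: MAX(reading) is an aggregate and cannot be used directly in WHERE

Fix: Wrap MAX in a scalar subquery so WHERE compares against a single value

Corrected query:
SELECT location, reading FROM sensors WHERE reading = (SELECT MAX(reading) FROM sensors)

Result:
location | reading
---------+--------
Garage   | 94.7   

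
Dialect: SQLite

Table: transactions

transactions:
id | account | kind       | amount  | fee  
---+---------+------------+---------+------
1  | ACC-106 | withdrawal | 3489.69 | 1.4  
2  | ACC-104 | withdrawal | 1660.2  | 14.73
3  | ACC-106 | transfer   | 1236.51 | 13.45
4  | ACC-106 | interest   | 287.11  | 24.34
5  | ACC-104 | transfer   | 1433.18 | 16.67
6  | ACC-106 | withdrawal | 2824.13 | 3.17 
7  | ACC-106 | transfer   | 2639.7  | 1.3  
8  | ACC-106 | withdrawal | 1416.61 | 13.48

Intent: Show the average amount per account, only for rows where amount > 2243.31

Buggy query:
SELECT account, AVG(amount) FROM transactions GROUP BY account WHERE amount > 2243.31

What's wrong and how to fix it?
Bug: Row-level WHERE must come before GROUP BY in the clause order

Fix: Move the WHERE clause before GROUP BY

Corrected query:
SELECT account, AVG(amount) FROM transactions WHERE amount > 2243.31 GROUP BY account

Result:
account | AVG(amount)
--------+------------
ACC-106 | 2984.506667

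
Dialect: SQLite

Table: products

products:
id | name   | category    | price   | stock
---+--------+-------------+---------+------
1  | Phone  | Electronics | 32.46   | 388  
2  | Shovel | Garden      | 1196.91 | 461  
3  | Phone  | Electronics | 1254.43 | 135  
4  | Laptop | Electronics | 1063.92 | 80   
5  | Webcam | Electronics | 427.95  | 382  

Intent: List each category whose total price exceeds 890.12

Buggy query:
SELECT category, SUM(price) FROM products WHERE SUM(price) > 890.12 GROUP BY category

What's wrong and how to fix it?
Bug: WHERE runs before GROUP BY, so aggregates aren't available there

Fix: Use HAVING (which filters groups after aggregation) instead of WHERE

Corrected query:
SELECT category, SUM(price) FROM products GROUP BY category HAVING SUM(price) > 890.12

Result:
category    | SUM(price)
------------+-----------
Electronics | 2778.76   
Garden      | 1196.91   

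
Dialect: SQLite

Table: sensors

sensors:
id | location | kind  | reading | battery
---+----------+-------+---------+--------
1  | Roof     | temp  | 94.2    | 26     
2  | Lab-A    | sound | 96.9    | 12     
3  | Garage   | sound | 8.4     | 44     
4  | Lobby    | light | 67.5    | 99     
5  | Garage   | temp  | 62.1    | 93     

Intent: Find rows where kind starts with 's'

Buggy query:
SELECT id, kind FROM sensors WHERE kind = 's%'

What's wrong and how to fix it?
Bug: '=' compares the literal string including the % character; pattern matching needs LIKE

Fix: Replace '=' with LIKE so 's%' is treated as a pattern

Corrected query:
SELECT id, kind FROM sensors WHERE kind LIKE 's%'

Result:
id | kind 
---+------
2  | sound
3  | sound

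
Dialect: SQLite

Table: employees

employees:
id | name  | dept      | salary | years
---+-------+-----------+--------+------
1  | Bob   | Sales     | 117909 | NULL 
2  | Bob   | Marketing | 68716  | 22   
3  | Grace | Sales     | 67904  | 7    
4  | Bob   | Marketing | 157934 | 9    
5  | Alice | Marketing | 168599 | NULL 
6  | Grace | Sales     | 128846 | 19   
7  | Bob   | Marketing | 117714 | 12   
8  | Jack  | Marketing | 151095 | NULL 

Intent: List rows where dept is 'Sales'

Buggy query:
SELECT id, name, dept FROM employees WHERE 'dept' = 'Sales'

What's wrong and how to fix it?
Bug: Single quotes denote string literals in SQL; the column name is being compared as a constant string

Fix: Reference the column as dept without single quotes

Corrected query:
SELECT id, name, dept FROM employees WHERE dept = 'Sales'

Result:
id | name  | dept 
---+-------+------
1  | Bob   | Sales
3  | Grace | Sales
6  | Grace | Sales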